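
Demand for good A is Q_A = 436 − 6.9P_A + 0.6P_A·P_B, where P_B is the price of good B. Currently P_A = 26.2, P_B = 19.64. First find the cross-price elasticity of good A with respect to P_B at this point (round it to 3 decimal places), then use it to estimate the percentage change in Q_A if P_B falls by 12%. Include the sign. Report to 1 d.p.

-6.6%

At P_A = 26.2, P_B = 19.64: Q_A = 563.961.
∂Q_A/∂P_B = 0.6P_A = 15.7200.
ε = (∂Q_A/∂P_B)(P_B/Q_A) = 15.7200 × 19.64/563.961 ≈ 0.547.
%ΔQ_A ≈ ε × %ΔP_B = 0.547 × (-12%) = -6.6%.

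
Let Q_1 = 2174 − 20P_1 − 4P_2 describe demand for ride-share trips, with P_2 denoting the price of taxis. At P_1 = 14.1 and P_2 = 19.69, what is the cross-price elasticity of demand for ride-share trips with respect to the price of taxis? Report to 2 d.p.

-0.04

At P_1 = 14.1 and P_2 = 19.69: Q_1 = 1813.24.
∂Q_1/∂P_2 = -4.
ε = (∂Q_1/∂P_2)(P_2/Q_1) = -4 × (19.69/1813.24) ≈ -0.04.
Since ε < 0, ride-share trips and taxis are complements.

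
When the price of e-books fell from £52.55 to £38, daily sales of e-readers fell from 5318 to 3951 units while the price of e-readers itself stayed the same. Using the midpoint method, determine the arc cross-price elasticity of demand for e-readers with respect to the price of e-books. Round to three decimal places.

0.918

ΔQ_A = 3951 − 5318 = -1367; ΔP_B = 38 − 52.55 = -14.55.
Midpoints: Q̄_A = 4634.5, P̄_B = 45.27.
ε = (ΔQ_A/Q̄_A)/(ΔP_B/P̄_B) = (-1367/4634.5)/(-14.55/45.27) ≈ 0.918.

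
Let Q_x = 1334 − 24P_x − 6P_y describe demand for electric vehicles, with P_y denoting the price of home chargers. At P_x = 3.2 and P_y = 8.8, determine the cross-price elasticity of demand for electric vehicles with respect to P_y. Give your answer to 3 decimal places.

-0.044

At P_x = 3.2 and P_y = 8.8: Q_x = 1204.4.
∂Q_x/∂P_y = -6.
ε = (∂Q_x/∂P_y)(P_y/Q_x) = -6 × (8.8/1204.4) ≈ -0.044.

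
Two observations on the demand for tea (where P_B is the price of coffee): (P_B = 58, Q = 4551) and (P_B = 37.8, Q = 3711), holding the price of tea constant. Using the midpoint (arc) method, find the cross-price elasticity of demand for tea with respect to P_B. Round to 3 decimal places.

0.482

ΔQ_A = 3711 − 4551 = -840; ΔP_B = 37.8 − 58 = -20.2.
Midpoints: Q̄_A = 4131.0, P̄_B = 47.90.
ε = (ΔQ_A/Q̄_A)/(ΔP_B/P̄_B) = (-840/4131.0)/(-20.2/47.90) ≈ 0.482.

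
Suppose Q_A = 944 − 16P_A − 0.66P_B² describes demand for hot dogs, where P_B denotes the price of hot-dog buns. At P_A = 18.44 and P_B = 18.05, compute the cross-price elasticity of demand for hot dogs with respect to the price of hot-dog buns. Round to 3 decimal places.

-0.991

At P_A = 18.44 and P_B = 18.05: Q_A = 433.930.
∂Q_A/∂P_B = -1.32P_B = -1.32(18.05) = -23.8260.
ε = (∂Q_A/∂P_B)(P_B/Q_A) = -23.8260 × (18.05/433.930) ≈ -0.991.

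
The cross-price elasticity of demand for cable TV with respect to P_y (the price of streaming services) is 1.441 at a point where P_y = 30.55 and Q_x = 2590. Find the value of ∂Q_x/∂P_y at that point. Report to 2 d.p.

ε = (∂Q_x/∂P_y)·(P_y/Q_x) ⇒ ∂Q_x/∂P_y = ε·Q_x/P_y = 1.441 × 2590/30.55 ≈ 122.17.

122.17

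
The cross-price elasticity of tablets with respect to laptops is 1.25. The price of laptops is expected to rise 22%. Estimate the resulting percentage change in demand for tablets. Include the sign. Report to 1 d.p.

%ΔQ ≈ ε × %ΔP of laptops = 1.25 × (22%) = 27.5%.
Demand for tablets rises by about 27.5%.

27.5%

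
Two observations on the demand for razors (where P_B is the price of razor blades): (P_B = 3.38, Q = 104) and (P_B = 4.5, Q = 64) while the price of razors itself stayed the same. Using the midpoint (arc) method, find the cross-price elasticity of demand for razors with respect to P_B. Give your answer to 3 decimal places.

ΔQ_A = 64 − 104 = -40; ΔP_B = 4.5 − 3.38 = 1.12.
Midpoints: Q̄_A = 84.0, P̄_B = 3.94.
ε = (ΔQ_A/Q̄_A)/(ΔP_B/P̄_B) = (-40/84.0)/(1.12/3.94) ≈ -1.675.

-1.675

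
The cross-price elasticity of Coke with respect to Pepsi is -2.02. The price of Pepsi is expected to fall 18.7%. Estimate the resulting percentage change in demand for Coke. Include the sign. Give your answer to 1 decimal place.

%ΔQ ≈ ε × %ΔP of Pepsi = -2.02 × (-18.7%) = 37.8%.
Demand for Coke rises by about 37.8%.

37.8%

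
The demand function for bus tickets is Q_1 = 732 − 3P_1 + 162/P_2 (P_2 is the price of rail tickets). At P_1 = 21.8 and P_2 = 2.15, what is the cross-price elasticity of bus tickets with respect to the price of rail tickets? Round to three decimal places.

-0.102

At P_1 = 21.8 and P_2 = 2.15: Q_1 = 741.949.
∂Q_1/∂P_2 = −162/P_2² = -35.0460.
ε = (∂Q_1/∂P_2)(P_2/Q_1) = -35.0460 × (2.15/741.949) ≈ -0.102.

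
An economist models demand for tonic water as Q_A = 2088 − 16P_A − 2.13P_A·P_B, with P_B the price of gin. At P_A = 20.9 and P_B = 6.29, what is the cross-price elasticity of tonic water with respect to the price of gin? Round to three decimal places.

At P_A = 20.9 and P_B = 6.29: Q_A = 1473.588.
∂Q_A/∂P_B = -2.13P_A = -2.13(20.9) = -44.5170.
ε = (∂Q_A/∂P_B)(P_B/Q_A) = -44.5170 × (6.29/1473.588) ≈ -0.190.
ε < 0: complements.

-0.190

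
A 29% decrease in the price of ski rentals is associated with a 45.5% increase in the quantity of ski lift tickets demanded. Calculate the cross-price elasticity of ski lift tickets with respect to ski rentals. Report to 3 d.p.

-1.569

ε = (%ΔQ of ski lift tickets) / (%ΔP of ski rentals) = (45.5%) / (-29%) ≈ -1.569.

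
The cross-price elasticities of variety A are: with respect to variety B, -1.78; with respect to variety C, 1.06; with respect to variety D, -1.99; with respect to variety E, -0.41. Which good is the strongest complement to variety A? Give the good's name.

Complements have ε < 0. The most negative value is -1.99 (variety D).

variety D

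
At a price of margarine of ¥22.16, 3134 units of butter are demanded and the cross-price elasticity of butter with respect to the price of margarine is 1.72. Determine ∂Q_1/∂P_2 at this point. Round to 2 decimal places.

243.25

ε = (∂Q_1/∂P_2)·(P_2/Q_1) ⇒ ∂Q_1/∂P_2 = ε·Q_1/P_2 = 1.72 × 3134/22.16 ≈ 243.25.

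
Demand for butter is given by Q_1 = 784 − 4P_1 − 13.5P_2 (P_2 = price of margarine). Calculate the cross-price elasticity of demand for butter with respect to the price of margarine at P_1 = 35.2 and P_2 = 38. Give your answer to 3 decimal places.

-3.940

At P_1 = 35.2 and P_2 = 38: Q_1 = 130.2.
∂Q_1/∂P_2 = -13.5.
ε = (∂Q_1/∂P_2)(P_2/Q_1) = -13.5 × (38/130.2) ≈ -3.940.
Since ε < 0, butter and margarine are complements.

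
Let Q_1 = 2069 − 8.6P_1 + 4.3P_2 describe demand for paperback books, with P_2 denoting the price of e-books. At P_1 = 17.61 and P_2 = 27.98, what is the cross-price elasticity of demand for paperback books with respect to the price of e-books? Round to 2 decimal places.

0.06

At P_1 = 17.61 and P_2 = 27.98: Q_1 = 2037.868.
∂Q_1/∂P_2 = 4.3.
ε = (∂Q_1/∂P_2)(P_2/Q_1) = 4.3 × (27.98/2037.868) ≈ 0.06.
Since ε > 0, paperback books and e-books are substitutes.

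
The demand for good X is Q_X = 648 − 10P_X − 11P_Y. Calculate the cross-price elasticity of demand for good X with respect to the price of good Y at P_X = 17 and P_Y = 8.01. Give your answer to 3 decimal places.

At P_X = 17 and P_Y = 8.01: Q_X = 389.89.
∂Q_X/∂P_Y = -11.
ε = (∂Q_X/∂P_Y)(P_Y/Q_X) = -11 × (8.01/389.89) ≈ -0.226.
Since ε < 0, good X and good Y are complements.

-0.226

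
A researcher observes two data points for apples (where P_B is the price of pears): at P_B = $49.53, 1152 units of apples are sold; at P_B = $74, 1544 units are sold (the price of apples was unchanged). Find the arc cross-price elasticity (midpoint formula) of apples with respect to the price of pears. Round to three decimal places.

ΔQ_A = 1544 − 1152 = 392; ΔP_B = 74 − 49.53 = 24.47.
Midpoints: Q̄_A = 1348.0, P̄_B = 61.77.
ε = (ΔQ_A/Q̄_A)/(ΔP_B/P̄_B) = (392/1348.0)/(24.47/61.77) ≈ 0.734.

0.734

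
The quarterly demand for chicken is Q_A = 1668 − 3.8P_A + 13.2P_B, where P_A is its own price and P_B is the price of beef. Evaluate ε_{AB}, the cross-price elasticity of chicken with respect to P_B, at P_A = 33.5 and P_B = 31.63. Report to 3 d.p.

0.213

At P_A = 33.5 and P_B = 31.63: Q_A = 1958.216.
∂Q_A/∂P_B = 13.2.
ε = (∂Q_A/∂P_B)(P_B/Q_A) = 13.2 × (31.63/1958.216) ≈ 0.213.
Since ε > 0, chicken and beef are substitutes.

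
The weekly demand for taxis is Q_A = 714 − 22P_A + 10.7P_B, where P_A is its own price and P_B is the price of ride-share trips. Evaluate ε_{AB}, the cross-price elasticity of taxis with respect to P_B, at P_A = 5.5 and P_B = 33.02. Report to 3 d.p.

At P_A = 5.5 and P_B = 33.02: Q_A = 946.314.
∂Q_A/∂P_B = 10.7.
ε = (∂Q_A/∂P_B)(P_B/Q_A) = 10.7 × (33.02/946.314) ≈ 0.373.

0.373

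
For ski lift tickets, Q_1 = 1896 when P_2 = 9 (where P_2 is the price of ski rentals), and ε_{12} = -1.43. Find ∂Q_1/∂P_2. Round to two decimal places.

ε = (∂Q_1/∂P_2)·(P_2/Q_1) ⇒ ∂Q_1/∂P_2 = ε·Q_1/P_2 = -1.43 × 1896/9 ≈ -301.25.

-301.25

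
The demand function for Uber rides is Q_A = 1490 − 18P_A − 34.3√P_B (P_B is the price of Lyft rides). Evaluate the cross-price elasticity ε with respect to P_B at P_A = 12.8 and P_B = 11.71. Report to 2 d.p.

-0.05

At P_A = 12.8 and P_B = 11.71: Q_A = 1142.226.
∂Q_A/∂P_B = -34.3/(2√P_B) = -34.3/(2√11.71) = -5.0117.
ε = (∂Q_A/∂P_B)(P_B/Q_A) = -5.0117 × (11.71/1142.226) ≈ -0.05.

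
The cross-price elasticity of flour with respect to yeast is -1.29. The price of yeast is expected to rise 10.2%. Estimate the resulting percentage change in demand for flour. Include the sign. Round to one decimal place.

%ΔQ ≈ ε × %ΔP of yeast = -1.29 × (10.2%) = -13.2%.

-13.2%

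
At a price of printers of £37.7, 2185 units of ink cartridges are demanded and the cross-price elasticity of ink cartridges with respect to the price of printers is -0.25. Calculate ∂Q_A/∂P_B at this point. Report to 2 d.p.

ε = (∂Q_A/∂P_B)·(P_B/Q_A) ⇒ ∂Q_A/∂P_B = ε·Q_A/P_B = -0.25 × 2185/37.7 ≈ -14.49.

-14.49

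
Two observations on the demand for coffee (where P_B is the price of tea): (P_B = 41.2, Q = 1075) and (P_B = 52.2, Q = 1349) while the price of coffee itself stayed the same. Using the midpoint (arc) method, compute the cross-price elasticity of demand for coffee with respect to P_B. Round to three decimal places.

0.960

ΔQ_A = 1349 − 1075 = 274; ΔP_B = 52.2 − 41.2 = 11.
Midpoints: Q̄_A = 1212.0, P̄_B = 46.70.
ε = (ΔQ_A/Q̄_A)/(ΔP_B/P̄_B) = (274/1212.0)/(11/46.70) ≈ 0.960.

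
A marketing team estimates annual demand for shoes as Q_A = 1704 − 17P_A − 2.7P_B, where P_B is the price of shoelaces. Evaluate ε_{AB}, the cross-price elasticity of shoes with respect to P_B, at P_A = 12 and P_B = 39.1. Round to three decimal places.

-0.076

At P_A = 12 and P_B = 39.1: Q_A = 1394.43.
∂Q_A/∂P_B = -2.7.
ε = (∂Q_A/∂P_B)(P_B/Q_A) = -2.7 × (39.1/1394.43) ≈ -0.076.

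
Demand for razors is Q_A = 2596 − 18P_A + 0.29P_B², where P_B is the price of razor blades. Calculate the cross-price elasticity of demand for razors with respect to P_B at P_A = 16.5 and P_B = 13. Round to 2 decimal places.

0.04

At P_A = 16.5 and P_B = 13: Q_A = 2348.01.
∂Q_A/∂P_B = 0.58P_B = 0.58(13) = 7.5400.
ε = (∂Q_A/∂P_B)(P_B/Q_A) = 7.5400 × (13/2348.01) ≈ 0.04.
ε > 0: substitutes.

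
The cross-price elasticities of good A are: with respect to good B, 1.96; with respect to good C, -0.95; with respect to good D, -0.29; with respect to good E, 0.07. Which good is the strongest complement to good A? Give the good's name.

good C

Complements have ε < 0. The most negative value is -0.95 (good C).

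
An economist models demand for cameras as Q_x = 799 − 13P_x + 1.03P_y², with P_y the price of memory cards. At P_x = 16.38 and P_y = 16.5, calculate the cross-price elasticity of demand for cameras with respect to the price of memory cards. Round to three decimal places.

0.647

At P_x = 16.38 and P_y = 16.5: Q_x = 866.477.
∂Q_x/∂P_y = 2.06P_y = 2.06(16.5) = 33.9900.
ε = (∂Q_x/∂P_y)(P_y/Q_x) = 33.9900 × (16.5/866.477) ≈ 0.647.
ε > 0: substitutes.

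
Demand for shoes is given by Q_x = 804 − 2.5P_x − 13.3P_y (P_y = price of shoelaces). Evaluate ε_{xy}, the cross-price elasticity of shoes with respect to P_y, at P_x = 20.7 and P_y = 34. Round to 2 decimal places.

-1.51

At P_x = 20.7 and P_y = 34: Q_x = 300.05.
∂Q_x/∂P_y = -13.3.
ε = (∂Q_x/∂P_y)(P_y/Q_x) = -13.3 × (34/300.05) ≈ -1.51.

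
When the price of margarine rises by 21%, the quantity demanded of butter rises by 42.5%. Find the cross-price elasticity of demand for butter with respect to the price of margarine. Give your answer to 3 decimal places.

2.024

ε = (%ΔQ of butter) / (%ΔP of margarine) = (42.5%) / (21%) ≈ 2.024.
Positive cross-price elasticity: substitutes.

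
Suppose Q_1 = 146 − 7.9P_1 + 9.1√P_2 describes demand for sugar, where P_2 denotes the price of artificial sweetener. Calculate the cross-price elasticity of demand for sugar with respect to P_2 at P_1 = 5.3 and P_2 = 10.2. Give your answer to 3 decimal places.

At P_1 = 5.3 and P_2 = 10.2: Q_1 = 133.193.
∂Q_1/∂P_2 = 9.1/(2√P_2) = 9.1/(2√10.2) = 1.4247.
ε = (∂Q_1/∂P_2)(P_2/Q_1) = 1.4247 × (10.2/133.193) ≈ 0.109.
ε > 0: substitutes.

0.109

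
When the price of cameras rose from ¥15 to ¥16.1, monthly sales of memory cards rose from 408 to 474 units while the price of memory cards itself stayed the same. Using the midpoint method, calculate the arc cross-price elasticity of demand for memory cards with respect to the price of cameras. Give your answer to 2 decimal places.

ΔQ_A = 474 − 408 = 66; ΔP_B = 16.1 − 15 = 1.1.
Midpoints: Q̄_A = 441.0, P̄_B = 15.55.
ε = (ΔQ_A/Q̄_A)/(ΔP_B/P̄_B) = (66/441.0)/(1.1/15.55) ≈ 2.12.

2.12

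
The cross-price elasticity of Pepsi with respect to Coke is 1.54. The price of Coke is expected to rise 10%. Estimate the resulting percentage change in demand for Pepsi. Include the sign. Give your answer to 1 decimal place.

15.4%

%ΔQ ≈ ε × %ΔP of Coke = 1.54 × (10%) = 15.4%.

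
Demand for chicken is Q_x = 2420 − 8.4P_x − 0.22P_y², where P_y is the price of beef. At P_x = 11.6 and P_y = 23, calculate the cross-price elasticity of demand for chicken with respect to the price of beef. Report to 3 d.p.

-0.106

At P_x = 11.6 and P_y = 23: Q_x = 2206.18.
∂Q_x/∂P_y = -0.44P_y = -0.44(23) = -10.1200.
ε = (∂Q_x/∂P_y)(P_y/Q_x) = -10.1200 × (23/2206.18) ≈ -0.106.
ε < 0: complements.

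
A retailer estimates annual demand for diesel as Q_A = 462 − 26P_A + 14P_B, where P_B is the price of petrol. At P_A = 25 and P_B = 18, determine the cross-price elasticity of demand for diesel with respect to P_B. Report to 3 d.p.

At P_A = 25 and P_B = 18: Q_A = 64.
∂Q_A/∂P_B = 14.
ε = (∂Q_A/∂P_B)(P_B/Q_A) = 14 × (18/64) ≈ 3.938.

3.938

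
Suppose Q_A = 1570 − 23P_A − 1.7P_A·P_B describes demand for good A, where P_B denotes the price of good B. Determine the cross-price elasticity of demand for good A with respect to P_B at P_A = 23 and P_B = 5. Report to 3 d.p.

-0.231

At P_A = 23 and P_B = 5: Q_A = 845.5.
∂Q_A/∂P_B = -1.7P_A = -1.7(23) = -39.1000.
ε = (∂Q_A/∂P_B)(P_B/Q_A) = -39.1000 × (5/845.5) ≈ -0.231.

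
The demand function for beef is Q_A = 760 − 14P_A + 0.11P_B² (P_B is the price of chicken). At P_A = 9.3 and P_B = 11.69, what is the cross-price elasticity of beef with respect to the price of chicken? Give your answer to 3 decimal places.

At P_A = 9.3 and P_B = 11.69: Q_A = 644.832.
∂Q_A/∂P_B = 0.22P_B = 0.22(11.69) = 2.5718.
ε = (∂Q_A/∂P_B)(P_B/Q_A) = 2.5718 × (11.69/644.832) ≈ 0.047.

0.047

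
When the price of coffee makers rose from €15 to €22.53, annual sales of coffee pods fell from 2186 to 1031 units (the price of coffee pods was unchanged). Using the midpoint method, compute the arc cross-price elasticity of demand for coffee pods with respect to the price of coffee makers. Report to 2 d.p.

ΔQ_A = 1031 − 2186 = -1155; ΔP_B = 22.53 − 15 = 7.53.
Midpoints: Q̄_A = 1608.5, P̄_B = 18.77.
ε = (ΔQ_A/Q̄_A)/(ΔP_B/P̄_B) = (-1155/1608.5)/(7.53/18.77) ≈ -1.79.

-1.79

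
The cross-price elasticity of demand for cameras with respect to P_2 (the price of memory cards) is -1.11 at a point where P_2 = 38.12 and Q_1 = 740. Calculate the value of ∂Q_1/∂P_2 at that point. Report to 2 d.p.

-21.55

ε = (∂Q_1/∂P_2)·(P_2/Q_1) ⇒ ∂Q_1/∂P_2 = ε·Q_1/P_2 = -1.11 × 740/38.12 ≈ -21.55.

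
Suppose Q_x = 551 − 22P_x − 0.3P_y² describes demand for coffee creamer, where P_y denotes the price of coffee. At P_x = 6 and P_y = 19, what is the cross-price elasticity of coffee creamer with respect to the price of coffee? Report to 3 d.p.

At P_x = 6 and P_y = 19: Q_x = 310.7.
∂Q_x/∂P_y = -0.6P_y = -0.6(19) = -11.4000.
ε = (∂Q_x/∂P_y)(P_y/Q_x) = -11.4000 × (19/310.7) ≈ -0.697.
ε < 0: complements.

-0.697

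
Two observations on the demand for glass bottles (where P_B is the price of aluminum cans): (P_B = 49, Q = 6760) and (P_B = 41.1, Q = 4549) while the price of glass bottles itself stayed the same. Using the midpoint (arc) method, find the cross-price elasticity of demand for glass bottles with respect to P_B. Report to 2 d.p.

2.23

ΔQ_A = 4549 − 6760 = -2211; ΔP_B = 41.1 − 49 = -7.9.
Midpoints: Q̄_A = 5654.5, P̄_B = 45.05.
ε = (ΔQ_A/Q̄_A)/(ΔP_B/P̄_B) = (-2211/5654.5)/(-7.9/45.05) ≈ 2.23.
ε > 0: glass bottles and aluminum cans are substitutes.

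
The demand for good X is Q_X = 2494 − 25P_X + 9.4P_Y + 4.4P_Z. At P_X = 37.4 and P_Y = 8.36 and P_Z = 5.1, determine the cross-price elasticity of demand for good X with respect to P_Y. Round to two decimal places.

0.05

At P_X = 37.4 and P_Y = 8.36 and P_Z = 5.1: Q_X = 1660.024.
∂Q_X/∂P_Y = 9.4.
ε = (∂Q_X/∂P_Y)(P_Y/Q_X) = 9.4 × (8.36/1660.024) ≈ 0.05.
Since ε > 0, good X and good Y are substitutes.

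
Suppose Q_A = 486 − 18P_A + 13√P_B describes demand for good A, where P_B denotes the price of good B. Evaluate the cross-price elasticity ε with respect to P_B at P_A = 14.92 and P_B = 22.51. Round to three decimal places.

0.110

At P_A = 14.92 and P_B = 22.51: Q_A = 279.118.
∂Q_A/∂P_B = 13/(2√P_B) = 13/(2√22.51) = 1.3700.
ε = (∂Q_A/∂P_B)(P_B/Q_A) = 1.3700 × (22.51/279.118) ≈ 0.110.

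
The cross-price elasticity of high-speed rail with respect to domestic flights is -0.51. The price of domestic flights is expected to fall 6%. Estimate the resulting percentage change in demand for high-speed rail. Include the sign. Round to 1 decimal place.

%ΔQ ≈ ε × %ΔP of domestic flights = -0.51 × (-6%) = 3.1%.
Demand for high-speed rail rises by about 3.1%.

3.1%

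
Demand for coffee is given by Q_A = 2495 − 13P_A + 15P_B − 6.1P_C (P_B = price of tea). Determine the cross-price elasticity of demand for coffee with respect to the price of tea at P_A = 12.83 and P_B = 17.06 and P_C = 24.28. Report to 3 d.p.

At P_A = 12.83 and P_B = 17.06 and P_C = 24.28: Q_A = 2436.002.
∂Q_A/∂P_B = 15.
ε = (∂Q_A/∂P_B)(P_B/Q_A) = 15 × (17.06/2436.002) ≈ 0.105.

0.105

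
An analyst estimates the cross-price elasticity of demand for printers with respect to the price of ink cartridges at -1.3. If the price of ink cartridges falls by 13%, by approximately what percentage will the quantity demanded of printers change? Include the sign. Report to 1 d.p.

16.9%

%ΔQ ≈ ε × %ΔP of ink cartridges = -1.3 × (-13%) = 16.9%.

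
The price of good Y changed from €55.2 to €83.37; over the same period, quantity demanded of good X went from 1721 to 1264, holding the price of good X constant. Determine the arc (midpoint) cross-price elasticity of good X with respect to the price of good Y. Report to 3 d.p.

-0.753

ΔQ_X = 1264 − 1721 = -457; ΔP_Y = 83.37 − 55.2 = 28.17.
Midpoints: Q̄_X = 1492.5, P̄_Y = 69.28.
ε = (ΔQ_X/Q̄_X)/(ΔP_Y/P̄_Y) = (-457/1492.5)/(28.17/69.28) ≈ -0.753.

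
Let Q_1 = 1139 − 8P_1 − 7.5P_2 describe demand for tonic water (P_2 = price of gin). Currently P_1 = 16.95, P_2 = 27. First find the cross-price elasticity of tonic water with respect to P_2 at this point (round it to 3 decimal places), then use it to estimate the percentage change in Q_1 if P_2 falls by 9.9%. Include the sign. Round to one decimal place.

At P_1 = 16.95, P_2 = 27: Q_1 = 800.9.
∂Q_1/∂P_2 = -7.5.
ε = (∂Q_1/∂P_2)(P_2/Q_1) = -7.5000 × 27/800.9 ≈ -0.253.
%ΔQ_1 ≈ ε × %ΔP_2 = -0.253 × (-9.9%) = 2.5%.

2.5%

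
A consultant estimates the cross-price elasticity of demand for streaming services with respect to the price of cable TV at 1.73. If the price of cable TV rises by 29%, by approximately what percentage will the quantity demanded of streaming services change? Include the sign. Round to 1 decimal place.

50.2%

%ΔQ ≈ ε × %ΔP of cable TV = 1.73 × (29%) = 50.2%.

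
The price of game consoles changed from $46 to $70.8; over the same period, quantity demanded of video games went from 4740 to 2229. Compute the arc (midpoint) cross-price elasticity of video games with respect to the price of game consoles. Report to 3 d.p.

-1.697

ΔQ_A = 2229 − 4740 = -2511; ΔP_B = 70.8 − 46 = 24.8.
Midpoints: Q̄_A = 3484.5, P̄_B = 58.40.
ε = (ΔQ_A/Q̄_A)/(ΔP_B/P̄_B) = (-2511/3484.5)/(24.8/58.40) ≈ -1.697.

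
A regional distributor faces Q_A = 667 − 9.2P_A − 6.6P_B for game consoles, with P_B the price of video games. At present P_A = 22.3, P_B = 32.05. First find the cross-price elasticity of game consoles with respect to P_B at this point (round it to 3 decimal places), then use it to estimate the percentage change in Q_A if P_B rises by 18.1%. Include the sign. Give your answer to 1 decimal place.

At P_A = 22.3, P_B = 32.05: Q_A = 250.31.
∂Q_A/∂P_B = -6.6.
ε = (∂Q_A/∂P_B)(P_B/Q_A) = -6.6000 × 32.05/250.31 ≈ -0.845.
%ΔQ_A ≈ ε × %ΔP_B = -0.845 × (18.1%) = -15.3%.

-15.3%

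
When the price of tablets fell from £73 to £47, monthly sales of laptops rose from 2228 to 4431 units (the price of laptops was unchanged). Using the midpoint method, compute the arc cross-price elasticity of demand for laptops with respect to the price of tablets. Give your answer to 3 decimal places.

-1.527

ΔQ_A = 4431 − 2228 = 2203; ΔP_B = 47 − 73 = -26.
Midpoints: Q̄_A = 3329.5, P̄_B = 60.00.
ε = (ΔQ_A/Q̄_A)/(ΔP_B/P̄_B) = (2203/3329.5)/(-26/60.00) ≈ -1.527.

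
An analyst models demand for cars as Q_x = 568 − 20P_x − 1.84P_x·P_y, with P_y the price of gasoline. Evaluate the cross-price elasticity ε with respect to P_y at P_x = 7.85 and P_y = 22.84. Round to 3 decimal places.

At P_x = 7.85 and P_y = 22.84: Q_x = 81.099.
∂Q_x/∂P_y = -1.84P_x = -1.84(7.85) = -14.4440.
ε = (∂Q_x/∂P_y)(P_y/Q_x) = -14.4440 × (22.84/81.099) ≈ -4.068.
ε < 0: complements.

-4.068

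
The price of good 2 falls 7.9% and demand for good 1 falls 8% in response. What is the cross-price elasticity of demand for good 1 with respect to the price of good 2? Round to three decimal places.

ε = (%ΔQ of good 1) / (%ΔP of good 2) = (-8%) / (-7.9%) ≈ 1.013.
Positive cross-price elasticity: substitutes.

1.013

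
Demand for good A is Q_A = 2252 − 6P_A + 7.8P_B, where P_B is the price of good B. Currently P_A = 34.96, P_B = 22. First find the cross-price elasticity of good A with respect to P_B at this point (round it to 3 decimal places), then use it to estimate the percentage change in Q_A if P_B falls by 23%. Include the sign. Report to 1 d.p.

-1.8%

At P_A = 34.96, P_B = 22: Q_A = 2213.84.
∂Q_A/∂P_B = 7.8.
ε = (∂Q_A/∂P_B)(P_B/Q_A) = 7.8000 × 22/2213.84 ≈ 0.078.
%ΔQ_A ≈ ε × %ΔP_B = 0.078 × (-23%) = -1.8%.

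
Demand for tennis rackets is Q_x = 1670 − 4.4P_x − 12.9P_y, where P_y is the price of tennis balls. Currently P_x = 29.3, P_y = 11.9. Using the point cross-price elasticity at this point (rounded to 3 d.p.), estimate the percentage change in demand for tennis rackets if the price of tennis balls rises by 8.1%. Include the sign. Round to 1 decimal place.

-0.9%

At P_x = 29.3, P_y = 11.9: Q_x = 1387.57.
∂Q_x/∂P_y = -12.9.
ε = (∂Q_x/∂P_y)(P_y/Q_x) = -12.9000 × 11.9/1387.57 ≈ -0.111.
%ΔQ_x ≈ ε × %ΔP_y = -0.111 × (8.1%) = -0.9%.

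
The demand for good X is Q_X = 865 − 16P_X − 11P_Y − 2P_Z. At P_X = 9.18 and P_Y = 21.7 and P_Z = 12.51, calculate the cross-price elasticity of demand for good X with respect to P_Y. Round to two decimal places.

-0.53

At P_X = 9.18 and P_Y = 21.7 and P_Z = 12.51: Q_X = 454.4.
∂Q_X/∂P_Y = -11.
ε = (∂Q_X/∂P_Y)(P_Y/Q_X) = -11 × (21.7/454.4) ≈ -0.53.
Since ε < 0, good X and good Y are complements.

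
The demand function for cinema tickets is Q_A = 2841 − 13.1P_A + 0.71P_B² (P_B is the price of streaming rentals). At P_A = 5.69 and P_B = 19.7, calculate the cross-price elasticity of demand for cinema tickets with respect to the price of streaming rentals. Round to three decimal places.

At P_A = 5.69 and P_B = 19.7: Q_A = 3042.005.
∂Q_A/∂P_B = 1.42P_B = 1.42(19.7) = 27.9740.
ε = (∂Q_A/∂P_B)(P_B/Q_A) = 27.9740 × (19.7/3042.005) ≈ 0.181.
ε > 0: substitutes.

0.181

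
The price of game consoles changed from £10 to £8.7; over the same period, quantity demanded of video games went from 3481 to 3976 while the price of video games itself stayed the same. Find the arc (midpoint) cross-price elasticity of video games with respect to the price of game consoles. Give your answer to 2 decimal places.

ΔQ_A = 3976 − 3481 = 495; ΔP_B = 8.7 − 10 = -1.3.
Midpoints: Q̄_A = 3728.5, P̄_B = 9.35.
ε = (ΔQ_A/Q̄_A)/(ΔP_B/P̄_B) = (495/3728.5)/(-1.3/9.35) ≈ -0.95.
ε < 0: video games and game consoles are complements.

-0.95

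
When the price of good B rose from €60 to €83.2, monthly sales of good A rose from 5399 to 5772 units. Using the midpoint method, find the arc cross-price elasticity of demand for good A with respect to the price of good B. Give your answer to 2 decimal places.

0.21

ΔQ_A = 5772 − 5399 = 373; ΔP_B = 83.2 − 60 = 23.2.
Midpoints: Q̄_A = 5585.5, P̄_B = 71.60.
ε = (ΔQ_A/Q̄_A)/(ΔP_B/P̄_B) = (373/5585.5)/(23.2/71.60) ≈ 0.21.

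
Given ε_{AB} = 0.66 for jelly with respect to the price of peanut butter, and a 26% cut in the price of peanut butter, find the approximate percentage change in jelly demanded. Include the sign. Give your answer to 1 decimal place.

-17.2%

%ΔQ ≈ ε × %ΔP of peanut butter = 0.66 × (-26%) = -17.2%.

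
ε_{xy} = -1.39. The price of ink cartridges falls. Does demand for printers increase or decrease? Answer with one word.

ε < 0 and the price of ink cartridges falls, so the quantity of printers moves in the opposite direction: it increases.

increase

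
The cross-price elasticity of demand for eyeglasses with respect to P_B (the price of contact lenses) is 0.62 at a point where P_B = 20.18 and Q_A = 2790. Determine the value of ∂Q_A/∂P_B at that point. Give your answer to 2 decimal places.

85.72

ε = (∂Q_A/∂P_B)·(P_B/Q_A) ⇒ ∂Q_A/∂P_B = ε·Q_A/P_B = 0.62 × 2790/20.18 ≈ 85.72.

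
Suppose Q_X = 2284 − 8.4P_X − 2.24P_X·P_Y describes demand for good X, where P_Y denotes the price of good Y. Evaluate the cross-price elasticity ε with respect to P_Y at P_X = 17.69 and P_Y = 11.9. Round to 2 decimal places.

At P_X = 17.69 and P_Y = 11.9: Q_X = 1663.859.
∂Q_X/∂P_Y = -2.24P_X = -2.24(17.69) = -39.6256.
ε = (∂Q_X/∂P_Y)(P_Y/Q_X) = -39.6256 × (11.9/1663.859) ≈ -0.28.
ε < 0: complements.

-0.28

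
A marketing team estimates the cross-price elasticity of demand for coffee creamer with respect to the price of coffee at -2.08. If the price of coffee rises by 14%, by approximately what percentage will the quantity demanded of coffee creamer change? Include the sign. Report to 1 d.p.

%ΔQ ≈ ε × %ΔP of coffee = -2.08 × (14%) = -29.1%.
Demand for coffee creamer falls by about 29.1%.

-29.1%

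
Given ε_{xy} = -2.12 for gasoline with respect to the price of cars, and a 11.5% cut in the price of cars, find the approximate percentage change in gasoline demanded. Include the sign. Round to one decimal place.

%ΔQ ≈ ε × %ΔP of cars = -2.12 × (-11.5%) = 24.4%.
Demand for gasoline rises by about 24.4%.

24.4%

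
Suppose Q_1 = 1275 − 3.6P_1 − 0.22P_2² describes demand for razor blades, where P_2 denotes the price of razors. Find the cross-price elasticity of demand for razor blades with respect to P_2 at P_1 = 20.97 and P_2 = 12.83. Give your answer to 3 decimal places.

-0.062

At P_1 = 20.97 and P_2 = 12.83: Q_1 = 1163.294.
∂Q_1/∂P_2 = -0.44P_2 = -0.44(12.83) = -5.6452.
ε = (∂Q_1/∂P_2)(P_2/Q_1) = -5.6452 × (12.83/1163.294) ≈ -0.062.
ε < 0: complements.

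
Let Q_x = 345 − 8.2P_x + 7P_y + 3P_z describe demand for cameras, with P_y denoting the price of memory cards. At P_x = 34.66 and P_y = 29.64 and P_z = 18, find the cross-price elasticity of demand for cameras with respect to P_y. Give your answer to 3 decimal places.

0.644

At P_x = 34.66 and P_y = 29.64 and P_z = 18: Q_x = 322.268.
∂Q_x/∂P_y = 7.
ε = (∂Q_x/∂P_y)(P_y/Q_x) = 7 × (29.64/322.268) ≈ 0.644.
Since ε > 0, cameras and memory cards are substitutes.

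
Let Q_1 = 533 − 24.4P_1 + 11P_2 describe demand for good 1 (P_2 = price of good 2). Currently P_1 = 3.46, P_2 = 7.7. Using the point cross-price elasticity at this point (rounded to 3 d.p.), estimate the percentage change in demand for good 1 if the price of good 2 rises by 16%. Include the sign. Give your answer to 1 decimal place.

2.5%

At P_1 = 3.46, P_2 = 7.7: Q_1 = 533.276.
∂Q_1/∂P_2 = 11.
ε = (∂Q_1/∂P_2)(P_2/Q_1) = 11.0000 × 7.7/533.276 ≈ 0.159.
%ΔQ_1 ≈ ε × %ΔP_2 = 0.159 × (16%) = 2.5%.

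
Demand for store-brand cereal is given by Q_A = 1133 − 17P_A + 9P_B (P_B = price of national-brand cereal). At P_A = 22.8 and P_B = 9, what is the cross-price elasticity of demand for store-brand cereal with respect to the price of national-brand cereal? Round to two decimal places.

At P_A = 22.8 and P_B = 9: Q_A = 826.4.
∂Q_A/∂P_B = 9.
ε = (∂Q_A/∂P_B)(P_B/Q_A) = 9 × (9/826.4) ≈ 0.10.

0.10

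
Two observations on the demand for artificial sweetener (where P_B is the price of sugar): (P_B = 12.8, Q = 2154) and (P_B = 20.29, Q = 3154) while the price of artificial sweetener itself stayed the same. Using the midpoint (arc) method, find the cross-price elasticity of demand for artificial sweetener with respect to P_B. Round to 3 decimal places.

0.832

ΔQ_A = 3154 − 2154 = 1000; ΔP_B = 20.29 − 12.8 = 7.49.
Midpoints: Q̄_A = 2654.0, P̄_B = 16.55.
ε = (ΔQ_A/Q̄_A)/(ΔP_B/P̄_B) = (1000/2654.0)/(7.49/16.55) ≈ 0.832.
ε > 0: artificial sweetener and sugar are substitutes.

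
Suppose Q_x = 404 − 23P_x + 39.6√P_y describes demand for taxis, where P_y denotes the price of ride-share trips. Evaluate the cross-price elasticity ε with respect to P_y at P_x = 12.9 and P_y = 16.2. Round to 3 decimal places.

At P_x = 12.9 and P_y = 16.2: Q_x = 266.687.
∂Q_x/∂P_y = 39.6/(2√P_y) = 39.6/(2√16.2) = 4.9193.
ε = (∂Q_x/∂P_y)(P_y/Q_x) = 4.9193 × (16.2/266.687) ≈ 0.299.

0.299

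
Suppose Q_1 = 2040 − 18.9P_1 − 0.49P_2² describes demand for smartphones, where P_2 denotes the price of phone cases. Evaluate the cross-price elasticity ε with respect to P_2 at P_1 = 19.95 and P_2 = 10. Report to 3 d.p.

At P_1 = 19.95 and P_2 = 10: Q_1 = 1613.945.
∂Q_1/∂P_2 = -0.98P_2 = -0.98(10) = -9.8000.
ε = (∂Q_1/∂P_2)(P_2/Q_1) = -9.8000 × (10/1613.945) ≈ -0.061.
ε < 0: complements.

-0.061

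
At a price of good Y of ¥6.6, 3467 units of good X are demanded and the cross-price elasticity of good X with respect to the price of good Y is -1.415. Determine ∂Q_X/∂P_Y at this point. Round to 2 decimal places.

ε = (∂Q_X/∂P_Y)·(P_Y/Q_X) ⇒ ∂Q_X/∂P_Y = ε·Q_X/P_Y = -1.415 × 3467/6.6 ≈ -743.30.

-743.30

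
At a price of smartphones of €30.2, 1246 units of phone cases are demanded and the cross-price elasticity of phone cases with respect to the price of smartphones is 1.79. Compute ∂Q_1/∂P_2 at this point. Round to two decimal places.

73.85

ε = (∂Q_1/∂P_2)·(P_2/Q_1) ⇒ ∂Q_1/∂P_2 = ε·Q_1/P_2 = 1.79 × 1246/30.2 ≈ 73.85.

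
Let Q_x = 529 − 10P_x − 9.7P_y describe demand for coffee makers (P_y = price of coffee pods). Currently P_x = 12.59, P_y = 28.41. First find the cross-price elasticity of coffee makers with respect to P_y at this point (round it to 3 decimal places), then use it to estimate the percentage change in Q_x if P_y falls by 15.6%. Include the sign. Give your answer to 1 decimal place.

33.7%

At P_x = 12.59, P_y = 28.41: Q_x = 127.523.
∂Q_x/∂P_y = -9.7.
ε = (∂Q_x/∂P_y)(P_y/Q_x) = -9.7000 × 28.41/127.523 ≈ -2.161.
%ΔQ_x ≈ ε × %ΔP_y = -2.161 × (-15.6%) = 33.7%.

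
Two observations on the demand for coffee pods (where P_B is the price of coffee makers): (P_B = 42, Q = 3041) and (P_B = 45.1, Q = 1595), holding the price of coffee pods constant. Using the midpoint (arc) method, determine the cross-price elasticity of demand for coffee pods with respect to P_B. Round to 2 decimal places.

-8.76

ΔQ_A = 1595 − 3041 = -1446; ΔP_B = 45.1 − 42 = 3.1.
Midpoints: Q̄_A = 2318.0, P̄_B = 43.55.
ε = (ΔQ_A/Q̄_A)/(ΔP_B/P̄_B) = (-1446/2318.0)/(3.1/43.55) ≈ -8.76.
ε < 0: coffee pods and coffee makers are complements.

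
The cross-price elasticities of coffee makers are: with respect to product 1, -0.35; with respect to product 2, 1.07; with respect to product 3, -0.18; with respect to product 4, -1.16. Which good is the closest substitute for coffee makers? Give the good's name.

Substitutes have ε > 0. Among the positive values, 1.07 (product 2) is largest.

product 2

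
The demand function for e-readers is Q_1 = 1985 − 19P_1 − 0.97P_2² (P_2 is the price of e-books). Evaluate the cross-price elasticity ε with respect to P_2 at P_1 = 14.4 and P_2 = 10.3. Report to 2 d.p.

At P_1 = 14.4 and P_2 = 10.3: Q_1 = 1608.493.
∂Q_1/∂P_2 = -1.94P_2 = -1.94(10.3) = -19.9820.
ε = (∂Q_1/∂P_2)(P_2/Q_1) = -19.9820 × (10.3/1608.493) ≈ -0.13.
ε < 0: complements.

-0.13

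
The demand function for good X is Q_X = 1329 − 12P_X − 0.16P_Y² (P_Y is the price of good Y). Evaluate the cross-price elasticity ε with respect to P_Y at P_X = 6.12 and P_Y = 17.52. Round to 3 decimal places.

-0.081

At P_X = 6.12 and P_Y = 17.52: Q_X = 1206.448.
∂Q_X/∂P_Y = -0.32P_Y = -0.32(17.52) = -5.6064.
ε = (∂Q_X/∂P_Y)(P_Y/Q_X) = -5.6064 × (17.52/1206.448) ≈ -0.081.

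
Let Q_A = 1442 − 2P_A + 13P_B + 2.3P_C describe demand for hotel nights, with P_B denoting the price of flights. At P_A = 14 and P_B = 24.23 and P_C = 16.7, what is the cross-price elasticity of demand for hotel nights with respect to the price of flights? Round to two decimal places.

At P_A = 14 and P_B = 24.23 and P_C = 16.7: Q_A = 1767.4.
∂Q_A/∂P_B = 13.
ε = (∂Q_A/∂P_B)(P_B/Q_A) = 13 × (24.23/1767.4) ≈ 0.18.

0.18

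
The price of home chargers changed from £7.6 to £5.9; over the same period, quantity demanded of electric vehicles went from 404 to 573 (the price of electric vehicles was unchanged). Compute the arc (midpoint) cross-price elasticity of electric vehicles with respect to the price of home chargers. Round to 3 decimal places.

-1.374

ΔQ_A = 573 − 404 = 169; ΔP_B = 5.9 − 7.6 = -1.7.
Midpoints: Q̄_A = 488.5, P̄_B = 6.75.
ε = (ΔQ_A/Q̄_A)/(ΔP_B/P̄_B) = (169/488.5)/(-1.7/6.75) ≈ -1.374.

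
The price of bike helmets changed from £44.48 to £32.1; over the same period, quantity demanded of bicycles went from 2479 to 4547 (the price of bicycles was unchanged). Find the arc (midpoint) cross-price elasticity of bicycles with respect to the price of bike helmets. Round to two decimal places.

-1.82

ΔQ_A = 4547 − 2479 = 2068; ΔP_B = 32.1 − 44.48 = -12.38.
Midpoints: Q̄_A = 3513.0, P̄_B = 38.29.
ε = (ΔQ_A/Q̄_A)/(ΔP_B/P̄_B) = (2068/3513.0)/(-12.38/38.29) ≈ -1.82.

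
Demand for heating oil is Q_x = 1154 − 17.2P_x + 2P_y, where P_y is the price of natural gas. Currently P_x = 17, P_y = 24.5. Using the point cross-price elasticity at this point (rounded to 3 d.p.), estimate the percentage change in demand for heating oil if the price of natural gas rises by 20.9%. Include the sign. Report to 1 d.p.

1.1%

At P_x = 17, P_y = 24.5: Q_x = 910.6.
∂Q_x/∂P_y = 2.
ε = (∂Q_x/∂P_y)(P_y/Q_x) = 2.0000 × 24.5/910.6 ≈ 0.054.
%ΔQ_x ≈ ε × %ΔP_y = 0.054 × (20.9%) = 1.1%.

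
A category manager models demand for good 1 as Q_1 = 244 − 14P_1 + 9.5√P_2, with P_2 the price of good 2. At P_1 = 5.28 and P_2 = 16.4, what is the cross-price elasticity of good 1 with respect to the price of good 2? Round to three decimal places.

0.092

At P_1 = 5.28 and P_2 = 16.4: Q_1 = 208.552.
∂Q_1/∂P_2 = 9.5/(2√P_2) = 9.5/(2√16.4) = 1.1729.
ε = (∂Q_1/∂P_2)(P_2/Q_1) = 1.1729 × (16.4/208.552) ≈ 0.092.
ε > 0: substitutes.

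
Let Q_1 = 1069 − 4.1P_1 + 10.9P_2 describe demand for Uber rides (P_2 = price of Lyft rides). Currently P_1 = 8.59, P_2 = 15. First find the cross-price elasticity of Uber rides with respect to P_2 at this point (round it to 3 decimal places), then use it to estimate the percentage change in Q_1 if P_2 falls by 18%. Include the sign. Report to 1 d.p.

At P_1 = 8.59, P_2 = 15: Q_1 = 1197.281.
∂Q_1/∂P_2 = 10.9.
ε = (∂Q_1/∂P_2)(P_2/Q_1) = 10.9000 × 15/1197.281 ≈ 0.137.
%ΔQ_1 ≈ ε × %ΔP_2 = 0.137 × (-18%) = -2.5%.

-2.5%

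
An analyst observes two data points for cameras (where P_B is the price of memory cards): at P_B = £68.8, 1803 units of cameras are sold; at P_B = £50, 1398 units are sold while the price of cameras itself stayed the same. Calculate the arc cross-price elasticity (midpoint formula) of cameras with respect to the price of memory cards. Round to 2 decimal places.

ΔQ_A = 1398 − 1803 = -405; ΔP_B = 50 − 68.8 = -18.8.
Midpoints: Q̄_A = 1600.5, P̄_B = 59.40.
ε = (ΔQ_A/Q̄_A)/(ΔP_B/P̄_B) = (-405/1600.5)/(-18.8/59.40) ≈ 0.80.
ε > 0: cameras and memory cards are substitutes.

0.80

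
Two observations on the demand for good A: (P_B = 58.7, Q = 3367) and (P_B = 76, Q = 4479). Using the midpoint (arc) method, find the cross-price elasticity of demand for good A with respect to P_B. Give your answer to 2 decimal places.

1.10

ΔQ_A = 4479 − 3367 = 1112; ΔP_B = 76 − 58.7 = 17.3.
Midpoints: Q̄_A = 3923.0, P̄_B = 67.35.
ε = (ΔQ_A/Q̄_A)/(ΔP_B/P̄_B) = (1112/3923.0)/(17.3/67.35) ≈ 1.10.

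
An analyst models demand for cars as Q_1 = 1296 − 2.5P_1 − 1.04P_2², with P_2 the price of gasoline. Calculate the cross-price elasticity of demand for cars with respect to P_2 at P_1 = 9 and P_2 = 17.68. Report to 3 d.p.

At P_1 = 9 and P_2 = 17.68: Q_1 = 948.414.
∂Q_1/∂P_2 = -2.08P_2 = -2.08(17.68) = -36.7744.
ε = (∂Q_1/∂P_2)(P_2/Q_1) = -36.7744 × (17.68/948.414) ≈ -0.686.
ε < 0: complements.

-0.686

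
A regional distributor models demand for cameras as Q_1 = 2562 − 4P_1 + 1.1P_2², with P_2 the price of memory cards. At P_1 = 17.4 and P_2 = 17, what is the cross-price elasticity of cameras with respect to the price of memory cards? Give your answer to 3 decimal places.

At P_1 = 17.4 and P_2 = 17: Q_1 = 2810.3.
∂Q_1/∂P_2 = 2.2P_2 = 2.2(17) = 37.4000.
ε = (∂Q_1/∂P_2)(P_2/Q_1) = 37.4000 × (17/2810.3) ≈ 0.226.
ε > 0: substitutes.

0.226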